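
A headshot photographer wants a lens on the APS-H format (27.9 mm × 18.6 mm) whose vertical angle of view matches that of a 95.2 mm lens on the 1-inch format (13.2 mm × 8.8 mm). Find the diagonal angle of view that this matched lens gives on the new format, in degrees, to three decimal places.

Equal vertical AOV ⇒ f₂ = f₁ · 18.6/8.8 = 95.2 × 2.11364 ≈ 201.2182 mm.
Sensor diagonal = √(27.9² + 18.6²) = √1124.3700 ≈ 33.5316 mm.
Diagonal AOV on the new format = 2·arctan(33.5316 / (2 × 201.2182)) = 2·arctan(0.08332) ≈ 9.5259°.

9.526°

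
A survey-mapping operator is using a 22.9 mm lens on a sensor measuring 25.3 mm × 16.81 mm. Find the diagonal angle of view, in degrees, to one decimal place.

Sensor diagonal = √(25.3² + 16.81²) = √922.6661 ≈ 30.3754 mm.
Angle of view α = 2·arctan(d/2f) with d = 30.3754 mm and f = 22.9 mm.
d/2f = 0.66322; arctan(0.66322) ≈ 33.5531°, so α ≈ 67.1062°.

67.1°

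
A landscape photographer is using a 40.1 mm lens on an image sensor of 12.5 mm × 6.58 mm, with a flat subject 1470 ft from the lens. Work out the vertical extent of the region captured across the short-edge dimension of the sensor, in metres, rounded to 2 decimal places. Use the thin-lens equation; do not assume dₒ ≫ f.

dₒ: 1470 ft × 304.8 mm/ft = 448055.99 mm.
Similar triangles through the lens centre give W/dₒ = h/dᵢ; with 1/f = 1/dₒ + 1/dᵢ this gives W = h·(dₒ − f)/f.
W = 6.58 mm × (448056 − 40.1) / 40.1 = 6.58 × 11172.4660 ≈ 73514.826 mm = 73.5148 m.

73.51 m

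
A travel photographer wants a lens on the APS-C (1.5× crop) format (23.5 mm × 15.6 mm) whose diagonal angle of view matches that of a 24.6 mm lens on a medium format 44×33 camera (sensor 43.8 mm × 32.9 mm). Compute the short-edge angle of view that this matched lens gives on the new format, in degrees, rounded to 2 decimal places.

63.25°

Sensor diagonal = √(43.8² + 32.9²) = √3000.8500 ≈ 54.7800 mm.
Sensor diagonal = √(23.5² + 15.6²) = √795.6100 ≈ 28.2066 mm.
Equal diagonal AOV ⇒ f₂ = f₁ · 28.2066/54.7800 = 24.6 × 0.51491 ≈ 12.6667 mm.
Short-edge AOV on the new format = 2·arctan(15.6 / (2 × 12.6667)) = 2·arctan(0.61579) ≈ 63.2486°.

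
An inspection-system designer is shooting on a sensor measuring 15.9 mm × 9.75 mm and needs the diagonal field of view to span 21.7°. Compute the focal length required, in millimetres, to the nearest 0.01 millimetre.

48.66 mm

Sensor diagonal = √(15.9² + 9.75²) = √347.8725 ≈ 18.6513 mm.
From α = 2·arctan(d/2f) we get f = d / (2·tan(α/2)).
With d = 18.6513 mm and α/2 = 10.85°, tan(α/2) ≈ 0.19166, so f ≈ 18.6513 / 0.38333 ≈ 48.6562 mm.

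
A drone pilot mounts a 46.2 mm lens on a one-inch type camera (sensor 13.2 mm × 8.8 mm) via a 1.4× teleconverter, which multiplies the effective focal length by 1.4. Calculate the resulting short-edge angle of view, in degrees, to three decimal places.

Effective focal length f = 46.2 × 1.4 = 64.68 mm.
α = 2·arctan(8.8 / (2 × 64.68)) = 2·arctan(0.06803) ≈ 7.7834°.

7.783°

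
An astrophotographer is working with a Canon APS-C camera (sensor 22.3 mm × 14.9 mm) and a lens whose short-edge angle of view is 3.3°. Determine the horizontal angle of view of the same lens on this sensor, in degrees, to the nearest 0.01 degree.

4.94°

From the short-edge AOV: f = 14.9 / (2·tan(1.65°)) = 14.9 / 0.05761 ≈ 258.6276 mm.
Horizontal AOV = 2·arctan(22.3 / (2 × 258.6276)) = 2·arctan(0.04311) ≈ 4.9372°.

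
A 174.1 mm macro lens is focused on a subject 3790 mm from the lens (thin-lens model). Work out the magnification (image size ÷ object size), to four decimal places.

Thin lens: 1/f = 1/dₒ + 1/dᵢ → 1/dᵢ = 1/174.1 − 1/3790 = 0.0054800 mm⁻¹, so dᵢ ≈ 182.4826 mm.
Magnification m = dᵢ/dₒ = 182.4826/3790 ≈ 0.04815.

0.0481×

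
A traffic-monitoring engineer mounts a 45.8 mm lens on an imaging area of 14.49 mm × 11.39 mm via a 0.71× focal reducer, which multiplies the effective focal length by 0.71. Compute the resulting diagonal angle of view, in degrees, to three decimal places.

31.645°

Effective focal length f = 45.8 × 0.71 = 32.518 mm.
Sensor diagonal = √(14.49² + 11.39²) = √339.6922 ≈ 18.4307 mm.
α = 2·arctan(18.431 / (2 × 32.518)) = 2·arctan(0.28339) ≈ 31.6447°.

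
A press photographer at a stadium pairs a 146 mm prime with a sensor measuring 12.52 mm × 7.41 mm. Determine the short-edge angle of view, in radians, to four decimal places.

Angle of view α = 2·arctan(h/2f) with h = 7.41 mm and f = 146 mm.
h/2f = 0.02538; arctan(0.02538) ≈ 0.0254 rad, so α ≈ 0.0507 rad.

0.0507 rad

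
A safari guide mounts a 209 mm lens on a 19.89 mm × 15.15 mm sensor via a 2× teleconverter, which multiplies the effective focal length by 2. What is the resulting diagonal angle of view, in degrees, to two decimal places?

3.43°

Effective focal length f = 209 × 2 = 418 mm.
Sensor diagonal = √(19.89² + 15.15²) = √625.1346 ≈ 25.0027 mm.
α = 2·arctan(25.003 / (2 × 418)) = 2·arctan(0.02991) ≈ 3.4261°.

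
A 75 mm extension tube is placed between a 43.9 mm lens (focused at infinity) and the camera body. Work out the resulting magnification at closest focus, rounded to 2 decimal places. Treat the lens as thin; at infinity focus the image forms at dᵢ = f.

The tube moves the image plane from f to f + e, so dᵢ = 43.9 + 75 = 118.9 mm. Focus is achieved when 1/f = 1/dₒ + 1/dᵢ, giving dₒ = 1/(1/f − 1/(f+e)).
Magnification m = dᵢ/dₒ = (f+e)·(1/f − 1/(f+e)) = e/f = 75/43.9 ≈ 1.7084.

1.71×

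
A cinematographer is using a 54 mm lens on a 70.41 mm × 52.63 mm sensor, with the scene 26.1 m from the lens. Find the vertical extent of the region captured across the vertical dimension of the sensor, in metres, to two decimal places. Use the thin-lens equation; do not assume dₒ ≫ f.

dₒ: 26.1 m = 26100 mm.
Similar triangles through the lens centre give W/dₒ = h/dᵢ; with 1/f = 1/dₒ + 1/dᵢ this gives W = h·(dₒ − f)/f.
W = 52.63 mm × (26100 − 54) / 54 = 52.63 × 482.3333 ≈ 25385.203 mm = 25.3852 m.

25.39 m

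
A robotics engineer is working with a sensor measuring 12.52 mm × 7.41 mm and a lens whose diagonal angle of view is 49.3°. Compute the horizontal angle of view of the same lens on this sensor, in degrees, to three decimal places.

43.099°

Sensor diagonal = √(12.52² + 7.41²) = √211.6585 ≈ 14.5485 mm.
From the diagonal AOV: f = 14.5485 / (2·tan(24.65°)) = 14.5485 / 0.91778 ≈ 15.8518 mm.
Horizontal AOV = 2·arctan(12.52 / (2 × 15.8518)) = 2·arctan(0.39491) ≈ 43.0990°.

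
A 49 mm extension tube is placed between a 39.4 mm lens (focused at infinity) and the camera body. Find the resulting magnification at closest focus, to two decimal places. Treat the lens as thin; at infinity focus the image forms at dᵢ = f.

The tube moves the image plane from f to f + e, so dᵢ = 39.4 + 49 = 88.4 mm. Focus is achieved when 1/f = 1/dₒ + 1/dᵢ, giving dₒ = 1/(1/f − 1/(f+e)).
Magnification m = dᵢ/dₒ = (f+e)·(1/f − 1/(f+e)) = e/f = 49/39.4 ≈ 1.2437.

1.24×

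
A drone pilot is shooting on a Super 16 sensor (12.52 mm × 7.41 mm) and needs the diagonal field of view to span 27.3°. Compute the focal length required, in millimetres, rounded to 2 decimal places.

Sensor diagonal = √(12.52² + 7.41²) = √211.6585 ≈ 14.5485 mm.
From α = 2·arctan(d/2f) we get f = d / (2·tan(α/2)).
With d = 14.5485 mm and α/2 = 13.65°, tan(α/2) ≈ 0.24285, so f ≈ 14.5485 / 0.48570 ≈ 29.9537 mm.

29.95 mm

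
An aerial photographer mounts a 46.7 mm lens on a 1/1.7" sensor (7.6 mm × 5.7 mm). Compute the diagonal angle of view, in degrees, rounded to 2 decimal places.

Sensor diagonal = √(7.6² + 5.7²) = √90.2500 ≈ 9.5000 mm.
Angle of view α = 2·arctan(d/2f) with d = 9.5000 mm and f = 46.7 mm.
d/2f = 0.10171; arctan(0.10171) ≈ 5.8078°, so α ≈ 11.6155°.

11.62°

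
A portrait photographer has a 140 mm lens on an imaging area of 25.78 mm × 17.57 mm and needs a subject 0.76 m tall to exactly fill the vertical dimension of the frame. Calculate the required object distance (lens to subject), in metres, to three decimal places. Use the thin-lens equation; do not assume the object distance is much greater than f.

6.196 m

W: 0.76 m = 760 mm.
Magnification m = h/W = dᵢ/dₒ; combined with 1/f = 1/dₒ + 1/dᵢ this gives dₒ = f·(1 + W/h).
dₒ = 140 mm × (1 + 760/17.57) = 140 × 44.2555 ≈ 6195.777 mm = 6.19578 m.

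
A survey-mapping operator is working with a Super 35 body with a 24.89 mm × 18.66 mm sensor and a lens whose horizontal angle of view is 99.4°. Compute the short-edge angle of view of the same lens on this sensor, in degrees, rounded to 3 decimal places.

From the horizontal AOV: f = 24.89 / (2·tan(49.7°)) = 24.89 / 2.35832 ≈ 10.5541 mm.
Short-edge AOV = 2·arctan(18.66 / (2 × 10.5541)) = 2·arctan(0.88401) ≈ 82.9543°.

82.954°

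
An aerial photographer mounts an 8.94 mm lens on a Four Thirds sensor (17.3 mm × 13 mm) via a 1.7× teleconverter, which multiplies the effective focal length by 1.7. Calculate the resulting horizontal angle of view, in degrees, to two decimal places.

59.29°

Effective focal length f = 8.94 × 1.7 = 15.198 mm.
α = 2·arctan(17.3 / (2 × 15.198)) = 2·arctan(0.56915) ≈ 59.2931°.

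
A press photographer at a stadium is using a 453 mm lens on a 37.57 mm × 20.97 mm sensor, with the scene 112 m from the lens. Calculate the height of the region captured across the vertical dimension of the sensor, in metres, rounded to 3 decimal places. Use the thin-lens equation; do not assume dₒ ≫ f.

dₒ: 112 m = 112000 mm.
Similar triangles through the lens centre give W/dₒ = h/dᵢ; with 1/f = 1/dₒ + 1/dᵢ this gives W = h·(dₒ − f)/f.
W = 20.97 mm × (112000 − 453) / 453 = 20.97 × 246.2406 ≈ 5163.666 mm = 5.16367 m.

5.164 m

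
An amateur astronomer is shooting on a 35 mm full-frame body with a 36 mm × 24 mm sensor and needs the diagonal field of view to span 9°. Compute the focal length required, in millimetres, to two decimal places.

Sensor diagonal = √(36² + 24²) = √1872.0000 ≈ 43.2666 mm.
From α = 2·arctan(d/2f) we get f = d / (2·tan(α/2)).
With d = 43.2666 mm and α/2 = 4.5°, tan(α/2) ≈ 0.07870, so f ≈ 43.2666 / 0.15740 ≈ 274.8772 mm.

274.88 mm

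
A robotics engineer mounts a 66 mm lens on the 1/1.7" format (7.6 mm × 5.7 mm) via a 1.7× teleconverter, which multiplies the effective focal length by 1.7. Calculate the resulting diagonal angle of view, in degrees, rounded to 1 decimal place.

4.8°

Effective focal length f = 66 × 1.7 = 112.2 mm.
Sensor diagonal = √(7.6² + 5.7²) = √90.2500 ≈ 9.5000 mm.
α = 2·arctan(9.500 / (2 × 112.2)) = 2·arctan(0.04234) ≈ 4.8484°.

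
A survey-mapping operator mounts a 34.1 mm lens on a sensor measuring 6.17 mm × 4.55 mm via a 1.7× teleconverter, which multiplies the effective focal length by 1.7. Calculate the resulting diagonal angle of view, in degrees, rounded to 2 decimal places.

7.57°

Effective focal length f = 34.1 × 1.7 = 57.97 mm.
Sensor diagonal = √(6.17² + 4.55²) = √58.7714 ≈ 7.6663 mm.
α = 2·arctan(7.666 / (2 × 57.97)) = 2·arctan(0.06612) ≈ 7.5661°.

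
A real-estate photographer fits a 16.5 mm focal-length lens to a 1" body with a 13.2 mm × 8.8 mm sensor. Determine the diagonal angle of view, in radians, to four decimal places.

0.8962 rad

Sensor diagonal = √(13.2² + 8.8²) = √251.6800 ≈ 15.8644 mm.
Angle of view α = 2·arctan(d/2f) with d = 15.8644 mm and f = 16.5 mm.
d/2f = 0.48074; arctan(0.48074) ≈ 0.4481 rad, so α ≈ 0.8962 rad.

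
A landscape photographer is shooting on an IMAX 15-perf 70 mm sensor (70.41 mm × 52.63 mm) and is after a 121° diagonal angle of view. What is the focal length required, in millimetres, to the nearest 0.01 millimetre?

Sensor diagonal = √(70.41² + 52.63²) = √7727.4850 ≈ 87.9061 mm.
From α = 2·arctan(d/2f) we get f = d / (2·tan(α/2)).
With d = 87.9061 mm and α/2 = 60.5°, tan(α/2) ≈ 1.76749, so f ≈ 87.9061 / 3.53499 ≈ 24.8674 mm.

24.87 mm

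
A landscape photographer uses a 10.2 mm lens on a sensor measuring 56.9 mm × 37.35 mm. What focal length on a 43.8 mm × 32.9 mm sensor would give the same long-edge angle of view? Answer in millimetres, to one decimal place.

7.9 mm

Equal angle of view means equal width/f ratio, so f₂ = f₁ · (width₂/width₁) = 10.2 × 43.8/56.9.
f₂ = 10.2 × 0.76977 ≈ 7.852 mm.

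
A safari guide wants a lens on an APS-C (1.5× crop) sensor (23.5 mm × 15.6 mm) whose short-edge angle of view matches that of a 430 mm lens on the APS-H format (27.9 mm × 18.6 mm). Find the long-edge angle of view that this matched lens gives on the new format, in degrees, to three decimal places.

Equal short-edge AOV ⇒ f₂ = f₁ · 15.6/18.6 = 430 × 0.83871 ≈ 360.6452 mm.
Long-edge AOV on the new format = 2·arctan(23.5 / (2 × 360.6452)) = 2·arctan(0.03258) ≈ 3.7321°.

3.732°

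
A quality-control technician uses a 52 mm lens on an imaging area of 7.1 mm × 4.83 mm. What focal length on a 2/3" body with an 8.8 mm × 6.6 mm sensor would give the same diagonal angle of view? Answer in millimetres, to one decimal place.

66.6 mm

Sensor diagonal = √(7.1² + 4.83²) = √73.7389 ≈ 8.5871 mm.
Sensor diagonal = √(8.8² + 6.6²) = √121.0000 ≈ 11.0000 mm.
Equal angle of view means equal diagonal/f ratio, so f₂ = f₁ · (diagonal₂/diagonal₁) = 52 × 11.0000/8.5871.
f₂ = 52 × 1.28099 ≈ 66.611 mm.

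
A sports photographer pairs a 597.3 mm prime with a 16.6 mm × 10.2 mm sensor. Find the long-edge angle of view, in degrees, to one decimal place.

1.6°

Angle of view α = 2·arctan(w/2f) with w = 16.6 mm and f = 597.3 mm.
w/2f = 0.01390; arctan(0.01390) ≈ 0.7961°, so α ≈ 1.5922°.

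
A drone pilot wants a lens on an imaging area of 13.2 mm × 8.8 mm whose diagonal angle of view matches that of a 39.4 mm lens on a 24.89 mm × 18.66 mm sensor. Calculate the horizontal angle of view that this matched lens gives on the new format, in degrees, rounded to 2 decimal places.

Sensor diagonal = √(24.89² + 18.66²) = √967.7077 ≈ 31.1080 mm.
Sensor diagonal = √(13.2² + 8.8²) = √251.6800 ≈ 15.8644 mm.
Equal diagonal AOV ⇒ f₂ = f₁ · 15.8644/31.1080 = 39.4 × 0.50998 ≈ 20.0932 mm.
Horizontal AOV on the new format = 2·arctan(13.2 / (2 × 20.0932)) = 2·arctan(0.32847) ≈ 36.3676°.

36.37°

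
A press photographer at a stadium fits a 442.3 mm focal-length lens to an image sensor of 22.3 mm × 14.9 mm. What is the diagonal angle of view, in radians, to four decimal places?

Sensor diagonal = √(22.3² + 14.9²) = √719.3000 ≈ 26.8198 mm.
Angle of view α = 2·arctan(d/2f) with d = 26.8198 mm and f = 442.3 mm.
d/2f = 0.03032; arctan(0.03032) ≈ 0.0303 rad, so α ≈ 0.0606 rad.

0.0606 rad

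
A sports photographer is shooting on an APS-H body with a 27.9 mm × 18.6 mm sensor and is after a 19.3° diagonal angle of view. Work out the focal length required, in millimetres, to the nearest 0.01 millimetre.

Sensor diagonal = √(27.9² + 18.6²) = √1124.3700 ≈ 33.5316 mm.
From α = 2·arctan(d/2f) we get f = d / (2·tan(α/2)).
With d = 33.5316 mm and α/2 = 9.65°, tan(α/2) ≈ 0.17004, so f ≈ 33.5316 / 0.34007 ≈ 98.6021 mm.

98.60 mm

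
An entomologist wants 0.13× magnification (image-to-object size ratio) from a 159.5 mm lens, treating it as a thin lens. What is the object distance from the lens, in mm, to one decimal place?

1386.4 mm

With m = dᵢ/dₒ and 1/f = 1/dₒ + 1/dᵢ, substituting dᵢ = m·dₒ gives 1/f = (1 + 1/m)/dₒ, hence dₒ = f·(1 + 1/m).
dₒ = 159.5 × (1 + 1/0.13) = 159.5 × 8.69231 ≈ 1386.423 mm.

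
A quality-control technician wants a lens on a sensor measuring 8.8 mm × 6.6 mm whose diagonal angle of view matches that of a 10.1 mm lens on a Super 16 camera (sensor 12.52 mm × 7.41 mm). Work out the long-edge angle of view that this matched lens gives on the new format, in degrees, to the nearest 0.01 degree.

Sensor diagonal = √(12.52² + 7.41²) = √211.6585 ≈ 14.5485 mm.
Sensor diagonal = √(8.8² + 6.6²) = √121.0000 ≈ 11.0000 mm.
Equal diagonal AOV ⇒ f₂ = f₁ · 11.0000/14.5485 = 10.1 × 0.75609 ≈ 7.6365 mm.
Long-edge AOV on the new format = 2·arctan(8.8 / (2 × 7.6365)) = 2·arctan(0.57618) ≈ 59.8992°.

59.90°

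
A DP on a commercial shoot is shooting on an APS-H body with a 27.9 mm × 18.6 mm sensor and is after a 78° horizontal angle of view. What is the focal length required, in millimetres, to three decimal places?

From α = 2·arctan(w/2f) we get f = w / (2·tan(α/2)).
With w = 27.9 mm and α/2 = 39°, tan(α/2) ≈ 0.80978, so f ≈ 27.9 / 1.61957 ≈ 17.2268 mm.

17.227 mm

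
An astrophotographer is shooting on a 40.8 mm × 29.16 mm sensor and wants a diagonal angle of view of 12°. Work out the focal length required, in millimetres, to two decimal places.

238.57 mm

Sensor diagonal = √(40.8² + 29.16²) = √2514.9456 ≈ 50.1492 mm.
From α = 2·arctan(d/2f) we get f = d / (2·tan(α/2)).
With d = 50.1492 mm and α/2 = 6°, tan(α/2) ≈ 0.10510, so f ≈ 50.1492 / 0.21021 ≈ 238.5690 mm.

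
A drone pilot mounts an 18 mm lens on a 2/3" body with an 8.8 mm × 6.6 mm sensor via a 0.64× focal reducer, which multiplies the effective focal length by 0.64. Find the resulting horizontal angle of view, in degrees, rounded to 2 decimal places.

Effective focal length f = 18 × 0.64 = 11.52 mm.
α = 2·arctan(8.8 / (2 × 11.52)) = 2·arctan(0.38194) ≈ 41.8082°.

41.81°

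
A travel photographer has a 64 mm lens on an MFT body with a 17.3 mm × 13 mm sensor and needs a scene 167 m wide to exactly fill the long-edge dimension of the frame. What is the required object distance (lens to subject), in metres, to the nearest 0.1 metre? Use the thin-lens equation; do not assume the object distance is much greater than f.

617.9 m

W: 167 m = 167000 mm.
Magnification m = w/W = dᵢ/dₒ; combined with 1/f = 1/dₒ + 1/dᵢ this gives dₒ = f·(1 + W/w).
dₒ = 64 mm × (1 + 167000/17.3) = 64 × 9654.1792 ≈ 617867.468 mm = 617.867 m.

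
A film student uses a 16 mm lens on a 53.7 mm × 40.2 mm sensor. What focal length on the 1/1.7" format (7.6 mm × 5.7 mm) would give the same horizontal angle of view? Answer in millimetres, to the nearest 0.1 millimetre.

Equal angle of view means equal width/f ratio, so f₂ = f₁ · (width₂/width₁) = 16 × 7.6/53.7.
f₂ = 16 × 0.14153 ≈ 2.264 mm.

2.3 mm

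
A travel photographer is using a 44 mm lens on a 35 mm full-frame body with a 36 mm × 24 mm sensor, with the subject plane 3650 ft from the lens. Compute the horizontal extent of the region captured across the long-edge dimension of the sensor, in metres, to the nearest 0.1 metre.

dₒ: 3650 ft × 304.8 mm/ft = 1112519.96 mm.
Similar triangles through the lens centre give W/dₒ = w/dᵢ; with 1/f = 1/dₒ + 1/dᵢ this gives W = w·(dₒ − f)/f.
W = 36 mm × (1.11252e+06 − 44) / 44 = 36 × 25283.5446 ≈ 910207.607 mm = 910.208 m.

910.2 m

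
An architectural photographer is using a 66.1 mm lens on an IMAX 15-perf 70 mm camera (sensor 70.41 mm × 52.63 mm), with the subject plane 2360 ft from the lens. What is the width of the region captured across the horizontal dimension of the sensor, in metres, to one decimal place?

766.2 m

dₒ: 2360 ft × 304.8 mm/ft = 719327.98 mm.
Similar triangles through the lens centre give W/dₒ = w/dᵢ; with 1/f = 1/dₒ + 1/dᵢ this gives W = w·(dₒ − f)/f.
W = 70.41 mm × (719328 − 66.1) / 66.1 = 70.41 × 10881.4202 ≈ 766160.798 mm = 766.161 m.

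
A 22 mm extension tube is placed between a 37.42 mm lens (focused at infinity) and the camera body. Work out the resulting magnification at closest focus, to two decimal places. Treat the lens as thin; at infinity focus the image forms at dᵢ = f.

The tube moves the image plane from f to f + e, so dᵢ = 37.42 + 22 = 59.42 mm. Focus is achieved when 1/f = 1/dₒ + 1/dᵢ, giving dₒ = 1/(1/f − 1/(f+e)).
Magnification m = dᵢ/dₒ = (f+e)·(1/f − 1/(f+e)) = e/f = 22/37.42 ≈ 0.5879.

0.59×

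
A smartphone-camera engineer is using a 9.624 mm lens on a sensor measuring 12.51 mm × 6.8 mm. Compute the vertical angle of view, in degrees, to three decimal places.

Angle of view α = 2·arctan(h/2f) with h = 6.8 mm and f = 9.624 mm.
h/2f = 0.35328; arctan(0.35328) ≈ 19.4575°, so α ≈ 38.9149°.

38.915°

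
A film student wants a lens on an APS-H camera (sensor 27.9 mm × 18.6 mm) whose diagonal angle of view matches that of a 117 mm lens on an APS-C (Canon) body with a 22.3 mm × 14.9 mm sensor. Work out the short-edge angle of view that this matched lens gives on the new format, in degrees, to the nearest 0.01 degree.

7.28°

Sensor diagonal = √(22.3² + 14.9²) = √719.3000 ≈ 26.8198 mm.
Sensor diagonal = √(27.9² + 18.6²) = √1124.3700 ≈ 33.5316 mm.
Equal diagonal AOV ⇒ f₂ = f₁ · 33.5316/26.8198 = 117 × 1.25026 ≈ 146.2802 mm.
Short-edge AOV on the new format = 2·arctan(18.6 / (2 × 146.2802)) = 2·arctan(0.06358) ≈ 7.2756°.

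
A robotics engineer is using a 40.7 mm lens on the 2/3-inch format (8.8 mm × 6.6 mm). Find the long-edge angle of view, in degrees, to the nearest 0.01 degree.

Angle of view α = 2·arctan(w/2f) with w = 8.8 mm and f = 40.7 mm.
w/2f = 0.10811; arctan(0.10811) ≈ 6.1702°, so α ≈ 12.3404°.

12.34°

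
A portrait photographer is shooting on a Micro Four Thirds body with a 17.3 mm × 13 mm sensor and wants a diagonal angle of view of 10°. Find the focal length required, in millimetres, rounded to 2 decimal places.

Sensor diagonal = √(17.3² + 13²) = √468.2900 ≈ 21.6400 mm.
From α = 2·arctan(d/2f) we get f = d / (2·tan(α/2)).
With d = 21.6400 mm and α/2 = 5°, tan(α/2) ≈ 0.08749, so f ≈ 21.6400 / 0.17498 ≈ 123.6732 mm.

123.67 mm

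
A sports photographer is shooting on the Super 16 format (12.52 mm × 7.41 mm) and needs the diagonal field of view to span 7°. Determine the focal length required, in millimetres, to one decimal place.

118.9 mm

Sensor diagonal = √(12.52² + 7.41²) = √211.6585 ≈ 14.5485 mm.
From α = 2·arctan(d/2f) we get f = d / (2·tan(α/2)).
With d = 14.5485 mm and α/2 = 3.5°, tan(α/2) ≈ 0.06116, so f ≈ 14.5485 / 0.12233 ≈ 118.9328 mm.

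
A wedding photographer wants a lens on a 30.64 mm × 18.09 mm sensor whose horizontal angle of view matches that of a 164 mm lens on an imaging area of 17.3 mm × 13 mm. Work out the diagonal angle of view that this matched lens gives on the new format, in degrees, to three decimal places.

7.010°

Equal horizontal AOV ⇒ f₂ = f₁ · 30.64/17.3 = 164 × 1.77110 ≈ 290.4601 mm.
Sensor diagonal = √(30.64² + 18.09²) = √1266.0577 ≈ 35.5817 mm.
Diagonal AOV on the new format = 2·arctan(35.5817 / (2 × 290.4601)) = 2·arctan(0.06125) ≈ 7.0100°.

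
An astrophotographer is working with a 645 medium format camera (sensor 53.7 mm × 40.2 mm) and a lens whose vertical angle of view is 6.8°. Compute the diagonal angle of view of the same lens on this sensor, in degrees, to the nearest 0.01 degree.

11.32°

From the vertical AOV: f = 40.2 / (2·tan(3.4°)) = 40.2 / 0.11882 ≈ 338.3215 mm.
Sensor diagonal = √(53.7² + 40.2²) = √4499.7300 ≈ 67.0800 mm.
Diagonal AOV = 2·arctan(67.0800 / (2 × 338.3215)) = 2·arctan(0.09914) ≈ 11.3232°.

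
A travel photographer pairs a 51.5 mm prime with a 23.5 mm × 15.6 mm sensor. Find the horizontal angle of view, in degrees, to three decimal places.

Angle of view α = 2·arctan(w/2f) with w = 23.5 mm and f = 51.5 mm.
w/2f = 0.22816; arctan(0.22816) ≈ 12.8523°, so α ≈ 25.7047°.

25.705°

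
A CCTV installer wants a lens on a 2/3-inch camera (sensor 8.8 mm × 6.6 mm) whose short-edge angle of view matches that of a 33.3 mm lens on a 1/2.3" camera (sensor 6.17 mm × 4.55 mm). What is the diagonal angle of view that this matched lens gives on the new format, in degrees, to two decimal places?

Equal short-edge AOV ⇒ f₂ = f₁ · 6.6/4.55 = 33.3 × 1.45055 ≈ 48.3033 mm.
Sensor diagonal = √(8.8² + 6.6²) = √121.0000 ≈ 11.0000 mm.
Diagonal AOV on the new format = 2·arctan(11.0000 / (2 × 48.3033)) = 2·arctan(0.11386) ≈ 12.9919°.

12.99°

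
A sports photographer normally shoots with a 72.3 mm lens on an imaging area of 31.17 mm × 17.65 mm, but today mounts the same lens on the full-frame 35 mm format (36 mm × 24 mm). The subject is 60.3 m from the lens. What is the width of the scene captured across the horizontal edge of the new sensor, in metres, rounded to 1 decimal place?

The focal length stays 72.3 mm; the relevant sensor dimension is now w = 36 mm. Object distance dₒ = 60.3 m = 60300 mm.
Thin-lens field width W = w·(dₒ − f)/f = 36 × (60300 − 72.3)/72.3 ≈ 29988.896 mm = 29.9889 m.

30.0 m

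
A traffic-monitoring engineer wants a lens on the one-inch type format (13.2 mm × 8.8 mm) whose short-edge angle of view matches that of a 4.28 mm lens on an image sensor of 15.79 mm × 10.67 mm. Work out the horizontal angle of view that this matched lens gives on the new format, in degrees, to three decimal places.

Equal short-edge AOV ⇒ f₂ = f₁ · 8.8/10.67 = 4.28 × 0.82474 ≈ 3.5299 mm.
Horizontal AOV on the new format = 2·arctan(13.2 / (2 × 3.5299)) = 2·arctan(1.86974) ≈ 123.7213°.

123.721°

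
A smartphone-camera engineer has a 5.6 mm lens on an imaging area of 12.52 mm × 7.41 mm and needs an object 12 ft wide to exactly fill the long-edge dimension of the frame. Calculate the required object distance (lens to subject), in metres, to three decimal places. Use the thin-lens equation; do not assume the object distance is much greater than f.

1.642 m

W: 12 ft × 304.8 mm/ft = 3657.60 mm.
Magnification m = w/W = dᵢ/dₒ; combined with 1/f = 1/dₒ + 1/dᵢ this gives dₒ = f·(1 + W/w).
dₒ = 5.6 mm × (1 + 3657.6/12.52) = 5.6 × 293.1406 ≈ 1641.587 mm = 1.64159 m.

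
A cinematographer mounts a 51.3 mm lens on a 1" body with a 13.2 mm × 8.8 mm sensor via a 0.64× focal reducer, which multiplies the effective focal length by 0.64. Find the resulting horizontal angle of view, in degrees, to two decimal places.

Effective focal length f = 51.3 × 0.64 = 32.832 mm.
α = 2·arctan(13.2 / (2 × 32.832)) = 2·arctan(0.20102) ≈ 22.7326°.

22.73°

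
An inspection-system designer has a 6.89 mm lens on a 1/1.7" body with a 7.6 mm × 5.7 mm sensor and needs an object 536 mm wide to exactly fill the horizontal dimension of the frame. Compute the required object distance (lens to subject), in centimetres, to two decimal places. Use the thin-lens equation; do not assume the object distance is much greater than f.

49.28 cm

Magnification m = w/W = dᵢ/dₒ; combined with 1/f = 1/dₒ + 1/dᵢ this gives dₒ = f·(1 + W/w).
dₒ = 6.89 mm × (1 + 536/7.6) = 6.89 × 71.5263 ≈ 492.816 mm = 49.2816 cm.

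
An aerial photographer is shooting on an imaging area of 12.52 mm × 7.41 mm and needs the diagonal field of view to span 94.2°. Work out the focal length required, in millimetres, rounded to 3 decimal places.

Sensor diagonal = √(12.52² + 7.41²) = √211.6585 ≈ 14.5485 mm.
From α = 2·arctan(d/2f) we get f = d / (2·tan(α/2)).
With d = 14.5485 mm and α/2 = 47.1°, tan(α/2) ≈ 1.07613, so f ≈ 14.5485 / 2.15226 ≈ 6.7596 mm.

6.760 mm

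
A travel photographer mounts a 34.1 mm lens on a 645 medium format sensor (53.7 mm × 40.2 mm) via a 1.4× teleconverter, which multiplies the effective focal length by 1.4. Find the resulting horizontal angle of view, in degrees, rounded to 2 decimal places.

58.71°

Effective focal length f = 34.1 × 1.4 = 47.74 mm.
α = 2·arctan(53.7 / (2 × 47.74)) = 2·arctan(0.56242) ≈ 58.7087°.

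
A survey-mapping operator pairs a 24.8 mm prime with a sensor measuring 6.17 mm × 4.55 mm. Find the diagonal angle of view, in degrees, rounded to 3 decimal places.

Sensor diagonal = √(6.17² + 4.55²) = √58.7714 ≈ 7.6663 mm.
Angle of view α = 2·arctan(d/2f) with d = 7.6663 mm and f = 24.8 mm.
d/2f = 0.15456; arctan(0.15456) ≈ 8.7862°, so α ≈ 17.5724°.

17.572°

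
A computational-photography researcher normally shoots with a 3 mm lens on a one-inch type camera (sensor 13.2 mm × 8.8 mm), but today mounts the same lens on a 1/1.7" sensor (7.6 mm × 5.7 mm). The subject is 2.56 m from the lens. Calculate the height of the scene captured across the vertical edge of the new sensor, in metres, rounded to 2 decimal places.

The focal length stays 3 mm; the relevant sensor dimension is now h = 5.7 mm. Object distance dₒ = 2.56 m = 2560 mm.
Thin-lens field height W = h·(dₒ − f)/f = 5.7 × (2560 − 3)/3 ≈ 4858.300 mm = 4.8583 m.

4.86 m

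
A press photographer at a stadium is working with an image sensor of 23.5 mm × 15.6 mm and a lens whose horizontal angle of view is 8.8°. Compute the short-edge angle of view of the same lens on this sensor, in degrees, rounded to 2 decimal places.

From the horizontal AOV: f = 23.5 / (2·tan(4.4°)) = 23.5 / 0.15389 ≈ 152.7049 mm.
Short-edge AOV = 2·arctan(15.6 / (2 × 152.7049)) = 2·arctan(0.05108) ≈ 5.8481°.

5.85°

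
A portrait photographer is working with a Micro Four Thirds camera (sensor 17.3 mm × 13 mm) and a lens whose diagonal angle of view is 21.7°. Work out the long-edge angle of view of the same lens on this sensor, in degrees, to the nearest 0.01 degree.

Sensor diagonal = √(17.3² + 13²) = √468.2900 ≈ 21.6400 mm.
From the diagonal AOV: f = 21.6400 / (2·tan(10.85°)) = 21.6400 / 0.38333 ≈ 56.4528 mm.
Long-edge AOV = 2·arctan(17.3 / (2 × 56.4528)) = 2·arctan(0.15323) ≈ 17.4228°.

17.42°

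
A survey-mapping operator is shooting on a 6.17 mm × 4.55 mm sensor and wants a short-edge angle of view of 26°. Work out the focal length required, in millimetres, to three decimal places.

9.854 mm

From α = 2·arctan(h/2f) we get f = h / (2·tan(α/2)).
With h = 4.55 mm and α/2 = 13°, tan(α/2) ≈ 0.23087, so f ≈ 4.55 / 0.46174 ≈ 9.8541 mm.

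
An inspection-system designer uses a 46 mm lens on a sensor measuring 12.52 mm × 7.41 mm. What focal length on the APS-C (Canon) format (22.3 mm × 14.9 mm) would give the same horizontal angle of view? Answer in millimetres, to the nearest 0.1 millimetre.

81.9 mm

Equal angle of view means equal width/f ratio, so f₂ = f₁ · (width₂/width₁) = 46 × 22.3/12.52.
f₂ = 46 × 1.78115 ≈ 81.933 mm.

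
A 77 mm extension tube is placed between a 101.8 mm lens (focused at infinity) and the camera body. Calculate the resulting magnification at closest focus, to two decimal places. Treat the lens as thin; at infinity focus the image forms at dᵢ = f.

The tube moves the image plane from f to f + e, so dᵢ = 101.8 + 77 = 178.8 mm. Focus is achieved when 1/f = 1/dₒ + 1/dᵢ, giving dₒ = 1/(1/f − 1/(f+e)).
Magnification m = dᵢ/dₒ = (f+e)·(1/f − 1/(f+e)) = e/f = 77/101.8 ≈ 0.7564.

0.76×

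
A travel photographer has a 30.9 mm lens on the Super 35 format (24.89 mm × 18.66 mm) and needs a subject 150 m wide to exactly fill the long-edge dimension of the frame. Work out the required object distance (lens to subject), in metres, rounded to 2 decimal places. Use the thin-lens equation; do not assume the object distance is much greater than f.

186.25 m

W: 150 m = 150000 mm.
Magnification m = w/W = dᵢ/dₒ; combined with 1/f = 1/dₒ + 1/dᵢ this gives dₒ = f·(1 + W/w).
dₒ = 30.9 mm × (1 + 150000/24.89) = 30.9 × 6027.5167 ≈ 186250.265 mm = 186.25 m.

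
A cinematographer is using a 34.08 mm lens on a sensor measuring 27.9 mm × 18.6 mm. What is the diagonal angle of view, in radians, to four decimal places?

0.9144 rad

Sensor diagonal = √(27.9² + 18.6²) = √1124.3700 ≈ 33.5316 mm.
Angle of view α = 2·arctan(d/2f) with d = 33.5316 mm and f = 34.08 mm.
d/2f = 0.49195; arctan(0.49195) ≈ 0.4572 rad, so α ≈ 0.9144 rad.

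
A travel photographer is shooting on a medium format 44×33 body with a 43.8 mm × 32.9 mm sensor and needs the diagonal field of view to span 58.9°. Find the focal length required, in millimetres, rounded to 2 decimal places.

Sensor diagonal = √(43.8² + 32.9²) = √3000.8500 ≈ 54.7800 mm.
From α = 2·arctan(d/2f) we get f = d / (2·tan(α/2)).
With d = 54.7800 mm and α/2 = 29.45°, tan(α/2) ≈ 0.56462, so f ≈ 54.7800 / 1.12924 ≈ 48.5104 mm.

48.51 mm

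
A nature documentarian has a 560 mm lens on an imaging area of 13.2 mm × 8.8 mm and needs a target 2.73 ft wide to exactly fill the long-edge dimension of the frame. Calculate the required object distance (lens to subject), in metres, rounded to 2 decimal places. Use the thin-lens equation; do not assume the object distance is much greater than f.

35.86 m

W: 2.73 ft × 304.8 mm/ft = 832.10 mm.
Magnification m = w/W = dᵢ/dₒ; combined with 1/f = 1/dₒ + 1/dᵢ this gives dₒ = f·(1 + W/w).
dₒ = 560 mm × (1 + 832.104/13.2) = 560 × 64.0382 ≈ 35861.381 mm = 35.8614 m.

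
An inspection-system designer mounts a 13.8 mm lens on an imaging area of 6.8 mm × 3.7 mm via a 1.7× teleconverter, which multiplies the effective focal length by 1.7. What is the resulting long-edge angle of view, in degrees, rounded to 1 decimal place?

Effective focal length f = 13.8 × 1.7 = 23.46 mm.
α = 2·arctan(6.8 / (2 × 23.46)) = 2·arctan(0.14493) ≈ 16.4926°.

16.5°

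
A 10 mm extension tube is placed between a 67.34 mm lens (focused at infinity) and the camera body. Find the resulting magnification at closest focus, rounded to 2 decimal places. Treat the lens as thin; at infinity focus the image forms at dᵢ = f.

The tube moves the image plane from f to f + e, so dᵢ = 67.34 + 10 = 77.34 mm. Focus is achieved when 1/f = 1/dₒ + 1/dᵢ, giving dₒ = 1/(1/f − 1/(f+e)).
Magnification m = dᵢ/dₒ = (f+e)·(1/f − 1/(f+e)) = e/f = 10/67.34 ≈ 0.1485.

0.15×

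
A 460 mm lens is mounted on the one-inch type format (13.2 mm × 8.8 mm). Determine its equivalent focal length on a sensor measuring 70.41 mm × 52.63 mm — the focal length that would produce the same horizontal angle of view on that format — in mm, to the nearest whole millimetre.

Equal angle of view means equal width/f ratio, so f₂ = f₁ · (width₂/width₁) = 460 × 70.41/13.2.
f₂ = 460 × 5.33409 ≈ 2453.682 mm.

2454 mm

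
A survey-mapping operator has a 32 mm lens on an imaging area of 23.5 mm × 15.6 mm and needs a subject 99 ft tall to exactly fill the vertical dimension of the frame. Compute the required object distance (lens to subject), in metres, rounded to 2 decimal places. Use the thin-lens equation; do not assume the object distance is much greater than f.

61.93 m

W: 99 ft × 304.8 mm/ft = 30175.20 mm.
Magnification m = h/W = dᵢ/dₒ; combined with 1/f = 1/dₒ + 1/dᵢ this gives dₒ = f·(1 + W/h).
dₒ = 32 mm × (1 + 30175.2/15.6) = 32 × 1935.3076 ≈ 61929.844 mm = 61.9298 m.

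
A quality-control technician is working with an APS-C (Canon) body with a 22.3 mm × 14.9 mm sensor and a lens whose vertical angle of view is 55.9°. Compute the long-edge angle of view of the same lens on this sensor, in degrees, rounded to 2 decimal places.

76.91°

From the vertical AOV: f = 14.9 / (2·tan(27.95°)) = 14.9 / 1.06118 ≈ 14.0410 mm.
Long-edge AOV = 2·arctan(22.3 / (2 × 14.0410)) = 2·arctan(0.79411) ≈ 76.9066°.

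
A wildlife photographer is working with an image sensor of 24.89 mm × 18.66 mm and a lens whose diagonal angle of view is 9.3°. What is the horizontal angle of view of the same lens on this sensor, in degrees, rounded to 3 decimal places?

7.447°

Sensor diagonal = √(24.89² + 18.66²) = √967.7077 ≈ 31.1080 mm.
From the diagonal AOV: f = 31.1080 / (2·tan(4.65°)) = 31.1080 / 0.16267 ≈ 191.2303 mm.
Horizontal AOV = 2·arctan(24.89 / (2 × 191.2303)) = 2·arctan(0.06508) ≈ 7.4470°.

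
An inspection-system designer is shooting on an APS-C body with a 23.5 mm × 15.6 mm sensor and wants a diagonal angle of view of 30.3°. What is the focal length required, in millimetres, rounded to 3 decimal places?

Sensor diagonal = √(23.5² + 15.6²) = √795.6100 ≈ 28.2066 mm.
From α = 2·arctan(d/2f) we get f = d / (2·tan(α/2)).
With d = 28.2066 mm and α/2 = 15.15°, tan(α/2) ≈ 0.27076, so f ≈ 28.2066 / 0.54151 ≈ 52.0883 mm.

52.088 mm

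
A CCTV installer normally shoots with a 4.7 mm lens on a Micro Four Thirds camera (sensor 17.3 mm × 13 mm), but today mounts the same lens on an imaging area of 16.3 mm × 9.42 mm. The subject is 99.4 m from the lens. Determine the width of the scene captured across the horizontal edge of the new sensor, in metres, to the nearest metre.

The focal length stays 4.7 mm; the relevant sensor dimension is now w = 16.3 mm. Object distance dₒ = 99.4 m = 99400 mm.
Thin-lens field width W = w·(dₒ − f)/f = 16.3 × (99400 − 4.7)/4.7 ≈ 344711.360 mm = 344.711 m.

345 m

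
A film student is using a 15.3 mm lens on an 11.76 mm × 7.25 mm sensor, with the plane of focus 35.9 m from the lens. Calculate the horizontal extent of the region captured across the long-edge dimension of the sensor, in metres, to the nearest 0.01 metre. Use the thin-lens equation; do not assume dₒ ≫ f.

27.58 m

dₒ: 35.9 m = 35900 mm.
Similar triangles through the lens centre give W/dₒ = w/dᵢ; with 1/f = 1/dₒ + 1/dᵢ this gives W = w·(dₒ − f)/f.
W = 11.76 mm × (35900 − 15.3) / 15.3 = 11.76 × 2345.4052 ≈ 27581.965 mm = 27.582 m.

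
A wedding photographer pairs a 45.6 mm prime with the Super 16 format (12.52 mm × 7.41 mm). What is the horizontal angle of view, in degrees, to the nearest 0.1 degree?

15.6°

Angle of view α = 2·arctan(w/2f) with w = 12.52 mm and f = 45.6 mm.
w/2f = 0.13728; arctan(0.13728) ≈ 7.8167°, so α ≈ 15.6335°.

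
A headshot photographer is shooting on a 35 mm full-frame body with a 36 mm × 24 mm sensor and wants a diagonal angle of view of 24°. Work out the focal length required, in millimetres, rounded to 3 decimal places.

101.777 mm

Sensor diagonal = √(36² + 24²) = √1872.0000 ≈ 43.2666 mm.
From α = 2·arctan(d/2f) we get f = d / (2·tan(α/2)).
With d = 43.2666 mm and α/2 = 12°, tan(α/2) ≈ 0.21256, so f ≈ 43.2666 / 0.42511 ≈ 101.7767 mm.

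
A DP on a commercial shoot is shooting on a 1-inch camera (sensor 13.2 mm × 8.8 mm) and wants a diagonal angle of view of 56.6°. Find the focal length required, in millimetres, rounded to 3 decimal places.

14.732 mm

Sensor diagonal = √(13.2² + 8.8²) = √251.6800 ≈ 15.8644 mm.
From α = 2·arctan(d/2f) we get f = d / (2·tan(α/2)).
With d = 15.8644 mm and α/2 = 28.3°, tan(α/2) ≈ 0.53844, so f ≈ 15.8644 / 1.07689 ≈ 14.7317 mm.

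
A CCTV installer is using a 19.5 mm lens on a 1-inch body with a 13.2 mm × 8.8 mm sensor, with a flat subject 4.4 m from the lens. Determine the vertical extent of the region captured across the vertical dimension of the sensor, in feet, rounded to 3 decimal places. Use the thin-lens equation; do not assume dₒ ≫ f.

6.486 ft

dₒ: 4.4 m = 4400 mm.
Similar triangles through the lens centre give W/dₒ = h/dᵢ; with 1/f = 1/dₒ + 1/dᵢ this gives W = h·(dₒ − f)/f.
W = 8.8 mm × (4400 − 19.5) / 19.5 = 8.8 × 224.6410 ≈ 1976.841 mm = 1976.841/304.8 ft = 6.4857 ft.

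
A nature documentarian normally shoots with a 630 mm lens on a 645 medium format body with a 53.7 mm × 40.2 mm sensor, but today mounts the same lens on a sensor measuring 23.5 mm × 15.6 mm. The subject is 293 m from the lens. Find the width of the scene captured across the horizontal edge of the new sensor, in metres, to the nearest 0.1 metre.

10.9 m

The focal length stays 630 mm; the relevant sensor dimension is now w = 23.5 mm. Object distance dₒ = 293 m = 293000 mm.
Thin-lens field width W = w·(dₒ − f)/f = 23.5 × (293000 − 630)/630 ≈ 10905.865 mm = 10.9059 m.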